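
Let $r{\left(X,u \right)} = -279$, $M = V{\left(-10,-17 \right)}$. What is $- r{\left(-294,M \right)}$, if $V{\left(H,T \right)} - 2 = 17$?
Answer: $279$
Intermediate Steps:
$V{\left(H,T \right)} = 19$ ($V{\left(H,T \right)} = 2 + 17 = 19$)
$M = 19$
$- r{\left(-294,M \right)} = \left(-1\right) \left(-279\right) = 279$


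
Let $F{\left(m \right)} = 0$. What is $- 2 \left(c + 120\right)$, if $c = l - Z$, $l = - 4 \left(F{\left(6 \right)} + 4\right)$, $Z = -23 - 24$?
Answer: $-302$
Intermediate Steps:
$Z = -47$ ($Z = -23 - 24 = -47$)
$l = -16$ ($l = - 4 \left(0 + 4\right) = \left(-4\right) 4 = -16$)
$c = 31$ ($c = -16 - -47 = -16 + 47 = 31$)
$- 2 \left(c + 120\right) = - 2 \left(31 + 120\right) = \left(-2\right) 151 = -302$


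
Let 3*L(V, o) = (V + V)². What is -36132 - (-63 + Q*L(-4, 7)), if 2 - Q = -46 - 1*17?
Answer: -112367/3 ≈ -37456.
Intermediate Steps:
L(V, o) = 4*V²/3 (L(V, o) = (V + V)²/3 = (2*V)²/3 = (4*V²)/3 = 4*V²/3)
Q = 65 (Q = 2 - (-46 - 1*17) = 2 - (-46 - 17) = 2 - 1*(-63) = 2 + 63 = 65)
-36132 - (-63 + Q*L(-4, 7)) = -36132 - (-63 + 65*((4/3)*(-4)²)) = -36132 - (-63 + 65*((4/3)*16)) = -36132 - (-63 + 65*(64/3)) = -36132 - (-63 + 4160/3) = -36132 - 1*3971/3 = -36132 - 3971/3 = -112367/3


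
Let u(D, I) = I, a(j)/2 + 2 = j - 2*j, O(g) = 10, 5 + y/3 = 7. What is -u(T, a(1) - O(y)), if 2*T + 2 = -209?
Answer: 16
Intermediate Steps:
y = 6 (y = -15 + 3*7 = -15 + 21 = 6)
T = -211/2 (T = -1 + (½)*(-209) = -1 - 209/2 = -211/2 ≈ -105.50)
a(j) = -4 - 2*j (a(j) = -4 + 2*(j - 2*j) = -4 + 2*(-j) = -4 - 2*j)
-u(T, a(1) - O(y)) = -((-4 - 2*1) - 1*10) = -((-4 - 2) - 10) = -(-6 - 10) = -1*(-16) = 16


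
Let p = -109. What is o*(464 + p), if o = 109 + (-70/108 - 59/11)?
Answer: 21717125/594 ≈ 36561.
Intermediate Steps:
o = 61175/594 (o = 109 + (-70*1/108 - 59*1/11) = 109 + (-35/54 - 59/11) = 109 - 3571/594 = 61175/594 ≈ 102.99)
o*(464 + p) = 61175*(464 - 109)/594 = (61175/594)*355 = 21717125/594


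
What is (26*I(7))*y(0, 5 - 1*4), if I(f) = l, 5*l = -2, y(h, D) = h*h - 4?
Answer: 208/5 ≈ 41.600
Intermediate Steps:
y(h, D) = -4 + h² (y(h, D) = h² - 4 = -4 + h²)
l = -⅖ (l = (⅕)*(-2) = -⅖ ≈ -0.40000)
I(f) = -⅖
(26*I(7))*y(0, 5 - 1*4) = (26*(-⅖))*(-4 + 0²) = -52*(-4 + 0)/5 = -52/5*(-4) = 208/5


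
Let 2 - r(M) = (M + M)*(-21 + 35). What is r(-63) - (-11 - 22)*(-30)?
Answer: 776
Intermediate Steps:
r(M) = 2 - 28*M (r(M) = 2 - (M + M)*(-21 + 35) = 2 - 2*M*14 = 2 - 28*M)
r(-63) - (-11 - 22)*(-30) = (2 - 28*(-63)) - (-11 - 22)*(-30) = (2 + 1764) - (-33)*(-30) = 1766 - 1*990 = 1766 - 990 = 776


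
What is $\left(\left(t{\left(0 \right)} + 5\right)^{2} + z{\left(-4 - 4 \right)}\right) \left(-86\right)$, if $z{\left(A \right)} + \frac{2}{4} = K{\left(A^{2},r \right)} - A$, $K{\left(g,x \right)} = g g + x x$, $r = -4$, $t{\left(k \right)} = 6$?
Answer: $-364683$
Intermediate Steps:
$K{\left(g,x \right)} = g^{2} + x^{2}$
$z{\left(A \right)} = \frac{31}{2} + A^{4} - A$ ($z{\left(A \right)} = - \frac{1}{2} - \left(-16 + A - A^{4}\right) = - \frac{1}{2} + \left(16 + A^{4} - A\right) = \frac{31}{2} + A^{4} - A$)
$\left(\left(t{\left(0 \right)} + 5\right)^{2} + z{\left(-4 - 4 \right)}\right) \left(-86\right) = \left(\left(6 + 5\right)^{2} + \left(\frac{31}{2} + \left(-4 - 4\right)^{4} - \left(-4 - 4\right)\right)\right) \left(-86\right) = \left(11^{2} + \left(\frac{31}{2} + \left(-8\right)^{4} - -8\right)\right) \left(-86\right) = \left(121 + \left(\frac{31}{2} + 4096 + 8\right)\right) \left(-86\right) = \left(121 + \frac{8239}{2}\right) \left(-86\right) = \frac{8481}{2} \left(-86\right) = -364683$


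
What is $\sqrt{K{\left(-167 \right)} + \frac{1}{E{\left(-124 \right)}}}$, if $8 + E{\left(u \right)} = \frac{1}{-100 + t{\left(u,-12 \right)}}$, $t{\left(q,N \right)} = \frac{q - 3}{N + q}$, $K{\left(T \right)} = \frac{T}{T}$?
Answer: $\frac{\sqrt{637045015}}{26980} \approx 0.9355$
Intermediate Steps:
$K{\left(T \right)} = 1$
$t{\left(q,N \right)} = \frac{-3 + q}{N + q}$
$E{\left(u \right)} = -8 + \frac{1}{-100 + \frac{-3 + u}{-12 + u}}$
$\sqrt{K{\left(-167 \right)} + \frac{1}{E{\left(-124 \right)}}} = \sqrt{1 + \frac{1}{\frac{1}{9} \frac{1}{-133 + 11 \left(-124\right)} \left(9588 - -98332\right)}} = \sqrt{1 + \frac{1}{\frac{1}{9} \frac{1}{-133 - 1364} \left(9588 + 98332\right)}} = \sqrt{1 + \frac{1}{\frac{1}{9} \frac{1}{-1497} \cdot 107920}} = \sqrt{1 + \frac{1}{\frac{1}{9} \left(- \frac{1}{1497}\right) 107920}} = \sqrt{1 + \frac{1}{- \frac{107920}{13473}}} = \sqrt{1 - \frac{13473}{107920}} = \sqrt{\frac{94447}{107920}} = \frac{\sqrt{637045015}}{26980}$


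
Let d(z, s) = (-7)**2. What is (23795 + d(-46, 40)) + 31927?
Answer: 55771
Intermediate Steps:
d(z, s) = 49
(23795 + d(-46, 40)) + 31927 = (23795 + 49) + 31927 = 23844 + 31927 = 55771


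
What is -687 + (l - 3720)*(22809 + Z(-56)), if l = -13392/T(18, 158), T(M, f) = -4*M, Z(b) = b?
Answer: -80409789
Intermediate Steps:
l = 186 (l = -13392/((-4*18)) = -13392/(-72) = -13392*(-1/72) = 186)
-687 + (l - 3720)*(22809 + Z(-56)) = -687 + (186 - 3720)*(22809 - 56) = -687 - 3534*22753 = -687 - 80409102 = -80409789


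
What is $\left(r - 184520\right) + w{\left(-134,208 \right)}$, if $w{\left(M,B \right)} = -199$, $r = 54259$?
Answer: $-130460$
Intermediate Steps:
$\left(r - 184520\right) + w{\left(-134,208 \right)} = \left(54259 - 184520\right) - 199 = -130261 - 199 = -130460$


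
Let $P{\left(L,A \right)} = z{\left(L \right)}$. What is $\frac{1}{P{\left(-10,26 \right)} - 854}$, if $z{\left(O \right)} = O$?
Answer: $- \frac{1}{864} \approx -0.0011574$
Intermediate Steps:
$P{\left(L,A \right)} = L$
$\frac{1}{P{\left(-10,26 \right)} - 854} = \frac{1}{-10 - 854} = \frac{1}{-864} = - \frac{1}{864}$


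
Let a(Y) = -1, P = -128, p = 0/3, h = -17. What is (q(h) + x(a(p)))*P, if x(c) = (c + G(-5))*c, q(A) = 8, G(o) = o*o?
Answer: 2048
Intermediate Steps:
p = 0 (p = 0*(1/3) = 0)
G(o) = o**2
x(c) = c*(25 + c) (x(c) = (c + (-5)**2)*c = (c + 25)*c = (25 + c)*c = c*(25 + c))
(q(h) + x(a(p)))*P = (8 - (25 - 1))*(-128) = (8 - 1*24)*(-128) = (8 - 24)*(-128) = -16*(-128) = 2048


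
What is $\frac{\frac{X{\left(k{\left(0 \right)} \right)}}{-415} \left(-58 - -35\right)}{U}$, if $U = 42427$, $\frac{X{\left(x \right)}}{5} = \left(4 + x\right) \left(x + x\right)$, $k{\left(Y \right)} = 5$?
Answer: $\frac{2070}{3521441} \approx 0.00058783$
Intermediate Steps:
$X{\left(x \right)} = 10 x \left(4 + x\right)$ ($X{\left(x \right)} = 5 \left(4 + x\right) \left(x + x\right) = 5 \left(4 + x\right) 2 x = 5 \cdot 2 x \left(4 + x\right) = 10 x \left(4 + x\right)$)
$\frac{\frac{X{\left(k{\left(0 \right)} \right)}}{-415} \left(-58 - -35\right)}{U} = \frac{\frac{10 \cdot 5 \left(4 + 5\right)}{-415} \left(-58 - -35\right)}{42427} = 10 \cdot 5 \cdot 9 \left(- \frac{1}{415}\right) \left(-58 + 35\right) \frac{1}{42427} = 450 \left(- \frac{1}{415}\right) \left(-23\right) \frac{1}{42427} = \left(- \frac{90}{83}\right) \left(-23\right) \frac{1}{42427} = \frac{2070}{83} \cdot \frac{1}{42427} = \frac{2070}{3521441}$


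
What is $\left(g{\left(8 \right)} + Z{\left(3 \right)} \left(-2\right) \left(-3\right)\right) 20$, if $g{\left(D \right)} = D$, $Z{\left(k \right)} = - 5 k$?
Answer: $-1640$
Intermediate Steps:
$\left(g{\left(8 \right)} + Z{\left(3 \right)} \left(-2\right) \left(-3\right)\right) 20 = \left(8 + \left(-5\right) 3 \left(-2\right) \left(-3\right)\right) 20 = \left(8 + \left(-15\right) \left(-2\right) \left(-3\right)\right) 20 = \left(8 + 30 \left(-3\right)\right) 20 = \left(8 - 90\right) 20 = \left(-82\right) 20 = -1640$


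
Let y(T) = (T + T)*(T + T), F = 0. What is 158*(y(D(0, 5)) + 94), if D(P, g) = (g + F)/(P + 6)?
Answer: 137618/9 ≈ 15291.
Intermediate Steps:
D(P, g) = g/(6 + P) (D(P, g) = (g + 0)/(P + 6) = g/(6 + P))
y(T) = 4*T**2 (y(T) = (2*T)*(2*T) = 4*T**2)
158*(y(D(0, 5)) + 94) = 158*(4*(5/(6 + 0))**2 + 94) = 158*(4*(5/6)**2 + 94) = 158*(4*(25/36) + 94) = 158*(25/9 + 94) = 158*(871/9) = 137618/9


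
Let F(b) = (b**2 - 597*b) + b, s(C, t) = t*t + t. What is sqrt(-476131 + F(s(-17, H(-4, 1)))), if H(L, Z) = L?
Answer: I*sqrt(483139) ≈ 695.08*I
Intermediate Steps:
s(C, t) = t + t**2 (s(C, t) = t**2 + t = t + t**2)
F(b) = b**2 - 596*b
sqrt(-476131 + F(s(-17, H(-4, 1)))) = sqrt(-476131 + (-4*(1 - 4))*(-596 - 4*(1 - 4))) = sqrt(-476131 + (-4*(-3))*(-596 - 4*(-3))) = sqrt(-476131 + 12*(-596 + 12)) = sqrt(-476131 + 12*(-584)) = sqrt(-476131 - 7008) = sqrt(-483139) = I*sqrt(483139)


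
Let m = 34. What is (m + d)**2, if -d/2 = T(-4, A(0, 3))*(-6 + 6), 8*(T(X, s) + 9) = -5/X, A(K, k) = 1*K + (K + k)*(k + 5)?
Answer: 1156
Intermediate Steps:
A(K, k) = K + (5 + k)*(K + k) (A(K, k) = K + (K + k)*(5 + k) = K + (5 + k)*(K + k))
T(X, s) = -9 - 5/(8*X) (T(X, s) = -9 + (-5/X)/8 = -9 - 5/(8*X))
d = 0 (d = -2*(-9 - 5/8/(-4))*(-6 + 6) = -2*(-9 - 5/8*(-1/4))*0 = -2*(-9 + 5/32)*0 = -(-283)*0/16 = -2*0 = 0)
(m + d)**2 = (34 + 0)**2 = 34**2 = 1156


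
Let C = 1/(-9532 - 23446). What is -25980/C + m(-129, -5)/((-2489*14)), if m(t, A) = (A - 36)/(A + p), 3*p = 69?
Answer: 537389155084361/627228 ≈ 8.5677e+8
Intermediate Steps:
p = 23 (p = (⅓)*69 = 23)
m(t, A) = (-36 + A)/(23 + A) (m(t, A) = (A - 36)/(A + 23) = (-36 + A)/(23 + A))
C = -1/32978 (C = 1/(-32978) = -1/32978 ≈ -3.0323e-5)
-25980/C + m(-129, -5)/((-2489*14)) = -25980/(-1/32978) + ((-36 - 5)/(23 - 5))/((-2489*14)) = -25980*(-32978) + (-41/18)/(-34846) = 856768440 + ((1/18)*(-41))*(-1/34846) = 856768440 - 41/18*(-1/34846) = 856768440 + 41/627228 = 537389155084361/627228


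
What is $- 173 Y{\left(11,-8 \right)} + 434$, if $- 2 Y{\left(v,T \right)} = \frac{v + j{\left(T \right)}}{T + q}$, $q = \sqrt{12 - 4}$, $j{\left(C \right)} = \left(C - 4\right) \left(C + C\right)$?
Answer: $- \frac{4149}{2} - \frac{5017 \sqrt{2}}{8} \approx -2961.4$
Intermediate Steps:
$j{\left(C \right)} = 2 C \left(-4 + C\right)$ ($j{\left(C \right)} = \left(-4 + C\right) 2 C = 2 C \left(-4 + C\right)$)
$q = 2 \sqrt{2}$ ($q = \sqrt{8} = 2 \sqrt{2} \approx 2.8284$)
$Y{\left(v,T \right)} = - \frac{v + 2 T \left(-4 + T\right)}{2 \left(T + 2 \sqrt{2}\right)}$ ($Y{\left(v,T \right)} = - \frac{\left(v + 2 T \left(-4 + T\right)\right) \frac{1}{T + 2 \sqrt{2}}}{2} = - \frac{\frac{1}{T + 2 \sqrt{2}} \left(v + 2 T \left(-4 + T\right)\right)}{2} = - \frac{v + 2 T \left(-4 + T\right)}{2 \left(T + 2 \sqrt{2}\right)}$)
$- 173 Y{\left(11,-8 \right)} + 434 = - 173 \frac{\left(- \frac{1}{2}\right) 11 - - 8 \left(-4 - 8\right)}{-8 + 2 \sqrt{2}} + 434 = - 173 \frac{- \frac{11}{2} - \left(-8\right) \left(-12\right)}{-8 + 2 \sqrt{2}} + 434 = - 173 \frac{- \frac{11}{2} - 96}{-8 + 2 \sqrt{2}} + 434 = - 173 \frac{1}{-8 + 2 \sqrt{2}} \left(- \frac{203}{2}\right) + 434 = - 173 \left(- \frac{203}{2 \left(-8 + 2 \sqrt{2}\right)}\right) + 434 = \frac{35119}{2 \left(-8 + 2 \sqrt{2}\right)} + 434 = 434 + \frac{35119}{2 \left(-8 + 2 \sqrt{2}\right)}$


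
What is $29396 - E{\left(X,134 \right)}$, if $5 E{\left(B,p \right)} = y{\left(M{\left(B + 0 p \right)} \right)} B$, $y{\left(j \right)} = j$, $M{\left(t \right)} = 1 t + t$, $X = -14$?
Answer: $\frac{146588}{5} \approx 29318.0$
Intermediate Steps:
$M{\left(t \right)} = 2 t$ ($M{\left(t \right)} = t + t = 2 t$)
$E{\left(B,p \right)} = \frac{2 B^{2}}{5}$ ($E{\left(B,p \right)} = \frac{2 \left(B + 0 p\right) B}{5} = \frac{2 \left(B + 0\right) B}{5} = \frac{2 B B}{5} = \frac{2 B^{2}}{5}$)
$29396 - E{\left(X,134 \right)} = 29396 - \frac{2 \left(-14\right)^{2}}{5} = 29396 - \frac{2}{5} \cdot 196 = 29396 - \frac{392}{5} = \frac{146588}{5}$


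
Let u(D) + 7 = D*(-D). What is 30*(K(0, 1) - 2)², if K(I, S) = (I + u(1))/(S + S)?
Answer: 1080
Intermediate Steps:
u(D) = -7 - D² (u(D) = -7 + D*(-D) = -7 - D²)
K(I, S) = (-8 + I)/(2*S) (K(I, S) = (I + (-7 - 1*1²))/(S + S) = (I + (-7 - 1*1))/((2*S)) = (I + (-7 - 1))*(1/(2*S)) = (I - 8)*(1/(2*S)) = (-8 + I)*(1/(2*S)) = (-8 + I)/(2*S))
30*(K(0, 1) - 2)² = 30*((½)*(-8 + 0)/1 - 2)² = 30*((½)*1*(-8) - 2)² = 30*(-4 - 2)² = 30*(-6)² = 30*36 = 1080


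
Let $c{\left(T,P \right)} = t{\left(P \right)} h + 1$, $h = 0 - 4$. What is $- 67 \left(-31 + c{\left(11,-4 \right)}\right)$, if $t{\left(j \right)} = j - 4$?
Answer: $-134$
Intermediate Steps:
$t{\left(j \right)} = -4 + j$
$h = -4$
$c{\left(T,P \right)} = 17 - 4 P$ ($c{\left(T,P \right)} = \left(-4 + P\right) \left(-4\right) + 1 = \left(16 - 4 P\right) + 1 = 17 - 4 P$)
$- 67 \left(-31 + c{\left(11,-4 \right)}\right) = - 67 \left(-31 + \left(17 - -16\right)\right) = - 67 \left(-31 + \left(17 + 16\right)\right) = - 67 \left(-31 + 33\right) = \left(-67\right) 2 = -134$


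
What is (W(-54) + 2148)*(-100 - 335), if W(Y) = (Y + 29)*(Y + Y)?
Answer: -2108880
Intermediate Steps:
W(Y) = 2*Y*(29 + Y) (W(Y) = (29 + Y)*(2*Y) = 2*Y*(29 + Y))
(W(-54) + 2148)*(-100 - 335) = (2*(-54)*(29 - 54) + 2148)*(-100 - 335) = (2*(-54)*(-25) + 2148)*(-435) = (2700 + 2148)*(-435) = 4848*(-435) = -2108880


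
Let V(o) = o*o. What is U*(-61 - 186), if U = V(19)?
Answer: -89167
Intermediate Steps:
V(o) = o²
U = 361 (U = 19² = 361)
U*(-61 - 186) = 361*(-61 - 186) = 361*(-247) = -89167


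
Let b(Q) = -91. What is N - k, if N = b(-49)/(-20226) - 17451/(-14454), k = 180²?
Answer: -263102102510/8120739 ≈ -32399.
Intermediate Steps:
k = 32400
N = 9841090/8120739 (N = -91/(-20226) - 17451/(-14454) = -91*(-1/20226) - 17451*(-1/14454) = 91/20226 + 1939/1606 = 9841090/8120739 ≈ 1.2118)
N - k = 9841090/8120739 - 1*32400 = 9841090/8120739 - 32400 = -263102102510/8120739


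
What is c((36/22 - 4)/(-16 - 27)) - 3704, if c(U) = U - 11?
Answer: -1757169/473 ≈ -3714.9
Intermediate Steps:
c(U) = -11 + U
c((36/22 - 4)/(-16 - 27)) - 3704 = (-11 + (36/22 - 4)/(-16 - 27)) - 3704 = (-11 + (36*(1/22) - 4)/(-43)) - 3704 = (-11 + (18/11 - 4)*(-1/43)) - 3704 = (-11 - 26/11*(-1/43)) - 3704 = (-11 + 26/473) - 3704 = -5177/473 - 3704 = -1757169/473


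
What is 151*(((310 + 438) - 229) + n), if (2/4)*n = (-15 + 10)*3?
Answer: 73839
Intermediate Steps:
n = -30 (n = 2*((-15 + 10)*3) = 2*(-5*3) = 2*(-15) = -30)
151*(((310 + 438) - 229) + n) = 151*(((310 + 438) - 229) - 30) = 151*((748 - 229) - 30) = 151*(519 - 30) = 151*489 = 73839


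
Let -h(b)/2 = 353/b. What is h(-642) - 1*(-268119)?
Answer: 86066552/321 ≈ 2.6812e+5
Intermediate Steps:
h(b) = -706/b
h(-642) - 1*(-268119) = -706/(-642) - 1*(-268119) = -706*(-1/642) + 268119 = 353/321 + 268119 = 86066552/321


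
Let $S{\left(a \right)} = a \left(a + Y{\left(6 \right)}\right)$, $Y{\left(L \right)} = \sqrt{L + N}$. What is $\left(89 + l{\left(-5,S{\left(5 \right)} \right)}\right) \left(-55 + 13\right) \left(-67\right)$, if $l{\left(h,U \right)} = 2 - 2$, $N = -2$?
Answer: $250446$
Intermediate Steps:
$Y{\left(L \right)} = \sqrt{-2 + L}$ ($Y{\left(L \right)} = \sqrt{L - 2} = \sqrt{-2 + L}$)
$S{\left(a \right)} = a \left(2 + a\right)$ ($S{\left(a \right)} = a \left(a + \sqrt{-2 + 6}\right) = a \left(a + \sqrt{4}\right) = a \left(a + 2\right) = a \left(2 + a\right)$)
$l{\left(h,U \right)} = 0$ ($l{\left(h,U \right)} = 2 - 2 = 0$)
$\left(89 + l{\left(-5,S{\left(5 \right)} \right)}\right) \left(-55 + 13\right) \left(-67\right) = \left(89 + 0\right) \left(-55 + 13\right) \left(-67\right) = 89 \left(-42\right) \left(-67\right) = \left(-3738\right) \left(-67\right) = 250446$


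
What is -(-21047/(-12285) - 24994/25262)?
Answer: -8639924/11936295 ≈ -0.72384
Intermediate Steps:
-(-21047/(-12285) - 24994/25262) = -(-21047*(-1/12285) - 24994*1/25262) = -(1619/945 - 12497/12631) = -1*8639924/11936295 = -8639924/11936295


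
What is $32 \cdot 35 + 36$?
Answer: $1156$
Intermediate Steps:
$32 \cdot 35 + 36 = 1120 + 36 = 1156$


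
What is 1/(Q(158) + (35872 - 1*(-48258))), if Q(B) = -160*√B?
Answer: 8413/707381210 + 8*√158/353690605 ≈ 1.2177e-5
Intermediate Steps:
1/(Q(158) + (35872 - 1*(-48258))) = 1/(-160*√158 + (35872 - 1*(-48258))) = 1/(-160*√158 + (35872 + 48258)) = 1/(-160*√158 + 84130) = 1/(84130 - 160*√158)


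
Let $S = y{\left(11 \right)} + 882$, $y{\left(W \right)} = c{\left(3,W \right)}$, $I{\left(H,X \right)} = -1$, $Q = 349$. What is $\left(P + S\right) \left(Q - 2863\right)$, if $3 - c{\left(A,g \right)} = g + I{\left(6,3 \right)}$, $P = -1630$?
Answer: $1898070$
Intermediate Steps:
$c{\left(A,g \right)} = 4 - g$ ($c{\left(A,g \right)} = 3 - \left(g - 1\right) = 3 - \left(-1 + g\right) = 4 - g$)
$y{\left(W \right)} = 4 - W$
$S = 875$ ($S = \left(4 - 11\right) + 882 = -7 + 882 = 875$)
$\left(P + S\right) \left(Q - 2863\right) = \left(-1630 + 875\right) \left(349 - 2863\right) = \left(-755\right) \left(-2514\right) = 1898070$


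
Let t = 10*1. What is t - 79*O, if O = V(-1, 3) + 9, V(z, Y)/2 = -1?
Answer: -543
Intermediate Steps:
V(z, Y) = -2 (V(z, Y) = 2*(-1) = -2)
t = 10
O = 7 (O = -2 + 9 = 7)
t - 79*O = 10 - 79*7 = 10 - 553 = -543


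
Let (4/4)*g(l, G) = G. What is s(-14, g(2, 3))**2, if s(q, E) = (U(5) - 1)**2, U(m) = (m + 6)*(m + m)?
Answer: 141158161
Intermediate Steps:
U(m) = 2*m*(6 + m) (U(m) = (6 + m)*(2*m) = 2*m*(6 + m))
g(l, G) = G
s(q, E) = 11881 (s(q, E) = (2*5*(6 + 5) - 1)**2 = (2*5*11 - 1)**2 = (110 - 1)**2 = 109**2 = 11881)
s(-14, g(2, 3))**2 = 11881**2 = 141158161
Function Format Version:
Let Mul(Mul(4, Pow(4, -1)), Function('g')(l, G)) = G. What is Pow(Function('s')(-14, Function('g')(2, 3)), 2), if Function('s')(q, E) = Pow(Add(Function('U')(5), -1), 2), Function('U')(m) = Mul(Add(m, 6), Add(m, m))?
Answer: 141158161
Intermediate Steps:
Function('U')(m) = Mul(2, m, Add(6, m)) (Function('U')(m) = Mul(Add(6, m), Mul(2, m)) = Mul(2, m, Add(6, m)))
Function('g')(l, G) = G
Function('s')(q, E) = 11881 (Function('s')(q, E) = Pow(Add(Mul(2, 5, Add(6, 5)), -1), 2) = Pow(Add(Mul(2, 5, 11), -1), 2) = Pow(Add(110, -1), 2) = Pow(109, 2) = 11881)
Pow(Function('s')(-14, Function('g')(2, 3)), 2) = Pow(11881, 2) = 141158161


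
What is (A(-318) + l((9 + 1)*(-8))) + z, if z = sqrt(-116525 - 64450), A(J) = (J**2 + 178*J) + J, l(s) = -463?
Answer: 43739 + 5*I*sqrt(7239) ≈ 43739.0 + 425.41*I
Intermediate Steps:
A(J) = J**2 + 179*J
z = 5*I*sqrt(7239) (z = sqrt(-180975) = 5*I*sqrt(7239) ≈ 425.41*I)
(A(-318) + l((9 + 1)*(-8))) + z = (-318*(179 - 318) - 463) + 5*I*sqrt(7239) = (-318*(-139) - 463) + 5*I*sqrt(7239) = (44202 - 463) + 5*I*sqrt(7239) = 43739 + 5*I*sqrt(7239)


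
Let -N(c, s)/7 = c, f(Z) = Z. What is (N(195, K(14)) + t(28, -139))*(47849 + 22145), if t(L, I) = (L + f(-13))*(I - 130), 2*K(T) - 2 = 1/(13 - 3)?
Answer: -377967600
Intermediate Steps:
K(T) = 21/20 (K(T) = 1 + 1/(2*(13 - 3)) = 1 + (1/2)/10 = 1 + (1/2)*(1/10) = 1 + 1/20 = 21/20)
N(c, s) = -7*c
t(L, I) = (-130 + I)*(-13 + L) (t(L, I) = (L - 13)*(I - 130) = (-13 + L)*(-130 + I) = (-130 + I)*(-13 + L))
(N(195, K(14)) + t(28, -139))*(47849 + 22145) = (-7*195 + (1690 - 130*28 - 13*(-139) - 139*28))*(47849 + 22145) = (-1365 + (1690 - 3640 + 1807 - 3892))*69994 = (-1365 - 4035)*69994 = -5400*69994 = -377967600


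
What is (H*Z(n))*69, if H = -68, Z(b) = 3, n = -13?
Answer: -14076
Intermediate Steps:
(H*Z(n))*69 = -68*3*69 = -204*69 = -14076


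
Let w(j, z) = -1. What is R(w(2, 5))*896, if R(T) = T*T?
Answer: 896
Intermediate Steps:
R(T) = T²
R(w(2, 5))*896 = (-1)²*896 = 1*896 = 896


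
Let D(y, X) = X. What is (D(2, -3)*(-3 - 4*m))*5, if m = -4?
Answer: -195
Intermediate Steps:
(D(2, -3)*(-3 - 4*m))*5 = -3*(-3 - 4*(-4))*5 = -3*(-3 + 16)*5 = -3*13*5 = -39*5 = -195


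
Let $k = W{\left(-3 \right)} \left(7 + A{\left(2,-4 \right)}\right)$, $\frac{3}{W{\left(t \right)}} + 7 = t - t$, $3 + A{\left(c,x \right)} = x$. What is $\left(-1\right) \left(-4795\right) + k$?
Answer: $4795$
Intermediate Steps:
$A{\left(c,x \right)} = -3 + x$
$W{\left(t \right)} = - \frac{3}{7}$ ($W{\left(t \right)} = \frac{3}{-7 + \left(t - t\right)} = \frac{3}{-7 + 0} = \frac{3}{-7} = 3 \left(- \frac{1}{7}\right) = - \frac{3}{7}$)
$k = 0$ ($k = - \frac{3 \left(7 - 7\right)}{7} = \left(- \frac{3}{7}\right) 0 = 0$)
$\left(-1\right) \left(-4795\right) + k = \left(-1\right) \left(-4795\right) + 0 = 4795 + 0 = 4795$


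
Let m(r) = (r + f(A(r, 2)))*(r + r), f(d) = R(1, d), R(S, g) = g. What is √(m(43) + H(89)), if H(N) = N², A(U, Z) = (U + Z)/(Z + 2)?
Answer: 3*√5594/2 ≈ 112.19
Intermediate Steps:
A(U, Z) = (U + Z)/(2 + Z)
f(d) = d
m(r) = 2*r*(½ + 5*r/4) (m(r) = (r + (r + 2)/(2 + 2))*(r + r) = (r + (2 + r)/4)*(2*r) = (r + (½ + r/4))*(2*r) = (½ + 5*r/4)*(2*r) = 2*r*(½ + 5*r/4))
√(m(43) + H(89)) = √((½)*43*(2 + 5*43) + 89²) = √((½)*43*(2 + 215) + 7921) = √((½)*43*217 + 7921) = √(9331/2 + 7921) = √(25173/2) = 3*√5594/2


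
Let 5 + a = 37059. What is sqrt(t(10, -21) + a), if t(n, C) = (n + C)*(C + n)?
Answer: 5*sqrt(1487) ≈ 192.81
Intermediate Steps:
t(n, C) = (C + n)**2 (t(n, C) = (C + n)*(C + n) = (C + n)**2)
a = 37054 (a = -5 + 37059 = 37054)
sqrt(t(10, -21) + a) = sqrt((-21 + 10)**2 + 37054) = sqrt((-11)**2 + 37054) = sqrt(121 + 37054) = sqrt(37175) = 5*sqrt(1487)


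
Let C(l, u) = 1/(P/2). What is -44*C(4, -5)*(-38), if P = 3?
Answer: 3344/3 ≈ 1114.7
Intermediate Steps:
C(l, u) = ⅔ (C(l, u) = 1/(3/2) = ⅔)
-44*C(4, -5)*(-38) = -44*⅔*(-38) = -88/3*(-38) = 3344/3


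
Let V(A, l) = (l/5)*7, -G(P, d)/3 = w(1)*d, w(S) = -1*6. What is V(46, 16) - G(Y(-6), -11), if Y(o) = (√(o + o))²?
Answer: 1102/5 ≈ 220.40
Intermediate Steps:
Y(o) = 2*o (Y(o) = (√(2*o))² = (√2*√o)² = 2*o)
w(S) = -6
G(P, d) = 18*d (G(P, d) = -(-18)*d = 18*d)
V(A, l) = 7*l/5 (V(A, l) = (l*(⅕))*7 = (l/5)*7 = 7*l/5)
V(46, 16) - G(Y(-6), -11) = (7/5)*16 - 18*(-11) = 112/5 - 1*(-198) = 112/5 + 198 = 1102/5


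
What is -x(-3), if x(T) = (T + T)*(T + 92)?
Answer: 534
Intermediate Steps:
x(T) = 2*T*(92 + T) (x(T) = (2*T)*(92 + T) = 2*T*(92 + T))
-x(-3) = -2*(-3)*(92 - 3) = -2*(-3)*89 = -1*(-534) = 534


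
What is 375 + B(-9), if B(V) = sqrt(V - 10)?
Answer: 375 + I*sqrt(19) ≈ 375.0 + 4.3589*I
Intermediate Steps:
B(V) = sqrt(-10 + V)
375 + B(-9) = 375 + sqrt(-10 - 9) = 375 + sqrt(-19) = 375 + I*sqrt(19)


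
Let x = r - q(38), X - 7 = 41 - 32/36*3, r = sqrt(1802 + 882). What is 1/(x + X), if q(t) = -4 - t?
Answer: 393/22244 - 9*sqrt(671)/22244 ≈ 0.0071870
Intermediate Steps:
r = 2*sqrt(671) (r = sqrt(2684) = 2*sqrt(671) ≈ 51.807)
X = 136/3 (X = 7 + (41 - 32/36*3) = 7 + (41 - 32*1/36*3) = 7 + (41 - 8/9*3) = 7 + (41 - 8/3) = 7 + 115/3 = 136/3 ≈ 45.333)
x = 42 + 2*sqrt(671) (x = 2*sqrt(671) - (-4 - 1*38) = 2*sqrt(671) - (-4 - 38) = 2*sqrt(671) - 1*(-42) = 2*sqrt(671) + 42 = 42 + 2*sqrt(671) ≈ 93.807)
1/(x + X) = 1/((42 + 2*sqrt(671)) + 136/3) = 1/(262/3 + 2*sqrt(671))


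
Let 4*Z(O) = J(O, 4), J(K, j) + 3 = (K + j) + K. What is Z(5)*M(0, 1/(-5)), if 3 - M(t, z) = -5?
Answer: 22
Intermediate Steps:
M(t, z) = 8 (M(t, z) = 3 - 1*(-5) = 3 + 5 = 8)
J(K, j) = -3 + j + 2*K (J(K, j) = -3 + ((K + j) + K) = -3 + (j + 2*K) = -3 + j + 2*K)
Z(O) = ¼ + O/2 (Z(O) = (-3 + 4 + 2*O)/4 = (1 + 2*O)/4 = ¼ + O/2)
Z(5)*M(0, 1/(-5)) = (¼ + (½)*5)*8 = (¼ + 5/2)*8 = (11/4)*8 = 22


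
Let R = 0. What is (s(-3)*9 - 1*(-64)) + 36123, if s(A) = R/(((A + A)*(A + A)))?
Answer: 36187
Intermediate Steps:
s(A) = 0 (s(A) = 0/(((A + A)*(A + A))) = 0/(((2*A)*(2*A))) = 0/((4*A**2)) = 0*(1/(4*A**2)) = 0)
(s(-3)*9 - 1*(-64)) + 36123 = (0*9 - 1*(-64)) + 36123 = (0 + 64) + 36123 = 64 + 36123 = 36187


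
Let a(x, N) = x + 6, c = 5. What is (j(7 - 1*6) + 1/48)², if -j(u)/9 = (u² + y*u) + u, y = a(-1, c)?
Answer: 9138529/2304 ≈ 3966.4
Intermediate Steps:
a(x, N) = 6 + x
y = 5 (y = 6 - 1 = 5)
j(u) = -54*u - 9*u² (j(u) = -9*((u² + 5*u) + u) = -9*(u² + 6*u) = -54*u - 9*u²)
(j(7 - 1*6) + 1/48)² = (-9*(7 - 1*6)*(6 + (7 - 1*6)) + 1/48)² = (-9*(7 - 6)*(6 + (7 - 6)) + 1/48)² = (-9*1*(6 + 1) + 1/48)² = (-9*1*7 + 1/48)² = (-63 + 1/48)² = (-3023/48)² = 9138529/2304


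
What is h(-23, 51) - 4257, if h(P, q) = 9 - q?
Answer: -4299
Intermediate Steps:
h(-23, 51) - 4257 = (9 - 1*51) - 4257 = (9 - 51) - 4257 = -42 - 4257 = -4299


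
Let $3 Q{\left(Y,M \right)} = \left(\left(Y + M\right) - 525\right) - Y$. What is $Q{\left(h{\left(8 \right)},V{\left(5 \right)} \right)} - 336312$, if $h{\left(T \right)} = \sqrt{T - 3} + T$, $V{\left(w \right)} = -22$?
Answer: $- \frac{1009483}{3} \approx -3.3649 \cdot 10^{5}$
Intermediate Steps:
$h{\left(T \right)} = T + \sqrt{-3 + T}$ ($h{\left(T \right)} = \sqrt{-3 + T} + T = T + \sqrt{-3 + T}$)
$Q{\left(Y,M \right)} = -175 + \frac{M}{3}$ ($Q{\left(Y,M \right)} = \frac{\left(\left(Y + M\right) - 525\right) - Y}{3} = \frac{\left(\left(M + Y\right) - 525\right) - Y}{3} = \frac{\left(-525 + M + Y\right) - Y}{3} = \frac{-525 + M}{3} = -175 + \frac{M}{3}$)
$Q{\left(h{\left(8 \right)},V{\left(5 \right)} \right)} - 336312 = \left(-175 + \frac{1}{3} \left(-22\right)\right) - 336312 = \left(-175 - \frac{22}{3}\right) - 336312 = - \frac{547}{3} - 336312 = - \frac{1009483}{3}$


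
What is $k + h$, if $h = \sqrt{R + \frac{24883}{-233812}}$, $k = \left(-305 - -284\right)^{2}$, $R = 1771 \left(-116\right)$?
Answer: $441 + \frac{3 i \sqrt{311966433718055}}{116906} \approx 441.0 + 453.25 i$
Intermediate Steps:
$R = -205436$
$k = 441$ ($k = \left(-305 + 284\right)^{2} = \left(-21\right)^{2} = 441$)
$h = \frac{3 i \sqrt{311966433718055}}{116906}$ ($h = \sqrt{-205436 + \frac{24883}{-233812}} = \sqrt{-205436 + 24883 \left(- \frac{1}{233812}\right)} = \sqrt{-205436 - \frac{24883}{233812}} = \sqrt{- \frac{48033426915}{233812}} = \frac{3 i \sqrt{311966433718055}}{116906} \approx 453.25 i$)
$k + h = 441 + \frac{3 i \sqrt{311966433718055}}{116906}$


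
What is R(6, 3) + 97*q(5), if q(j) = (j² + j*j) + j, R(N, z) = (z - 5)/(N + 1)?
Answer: 37343/7 ≈ 5334.7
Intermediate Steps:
R(N, z) = (-5 + z)/(1 + N)
q(j) = j + 2*j² (q(j) = (j² + j²) + j = 2*j² + j = j + 2*j²)
R(6, 3) + 97*q(5) = (-5 + 3)/(1 + 6) + 97*(5*(1 + 2*5)) = -2/7 + 97*(5*(1 + 10)) = (⅐)*(-2) + 97*(5*11) = -2/7 + 97*55 = -2/7 + 5335 = 37343/7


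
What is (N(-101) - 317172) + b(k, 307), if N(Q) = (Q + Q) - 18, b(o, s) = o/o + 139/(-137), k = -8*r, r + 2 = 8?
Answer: -43482706/137 ≈ -3.1739e+5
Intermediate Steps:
r = 6 (r = -2 + 8 = 6)
k = -48 (k = -8*6 = -48)
b(o, s) = -2/137 (b(o, s) = 1 + 139*(-1/137) = 1 - 139/137 = -2/137)
N(Q) = -18 + 2*Q (N(Q) = 2*Q - 18 = -18 + 2*Q)
(N(-101) - 317172) + b(k, 307) = ((-18 + 2*(-101)) - 317172) - 2/137 = ((-18 - 202) - 317172) - 2/137 = (-220 - 317172) - 2/137 = -317392 - 2/137 = -43482706/137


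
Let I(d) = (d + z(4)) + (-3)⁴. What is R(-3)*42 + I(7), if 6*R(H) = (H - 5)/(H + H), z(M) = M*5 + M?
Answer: 364/3 ≈ 121.33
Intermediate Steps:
z(M) = 6*M (z(M) = 5*M + M = 6*M)
I(d) = 105 + d (I(d) = (d + 6*4) + (-3)⁴ = (d + 24) + 81 = (24 + d) + 81 = 105 + d)
R(H) = (-5 + H)/(12*H) (R(H) = ((H - 5)/(H + H))/6 = ((-5 + H)/((2*H)))/6 = ((-5 + H)*(1/(2*H)))/6 = ((-5 + H)/(2*H))/6 = (-5 + H)/(12*H))
R(-3)*42 + I(7) = ((1/12)*(-5 - 3)/(-3))*42 + (105 + 7) = ((1/12)*(-⅓)*(-8))*42 + 112 = (2/9)*42 + 112 = 28/3 + 112 = 364/3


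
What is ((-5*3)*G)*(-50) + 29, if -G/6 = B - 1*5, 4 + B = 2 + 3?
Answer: 18029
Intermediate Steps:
B = 1 (B = -4 + (2 + 3) = -4 + 5 = 1)
G = 24 (G = -6*(1 - 1*5) = -6*(1 - 5) = -6*(-4) = 24)
((-5*3)*G)*(-50) + 29 = (-5*3*24)*(-50) + 29 = -15*24*(-50) + 29 = -360*(-50) + 29 = 18000 + 29 = 18029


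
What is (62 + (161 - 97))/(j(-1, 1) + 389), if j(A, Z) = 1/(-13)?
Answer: 819/2528 ≈ 0.32397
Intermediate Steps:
j(A, Z) = -1/13
(62 + (161 - 97))/(j(-1, 1) + 389) = (62 + (161 - 97))/(-1/13 + 389) = (62 + 64)/(5056/13) = 126*(13/5056) = 819/2528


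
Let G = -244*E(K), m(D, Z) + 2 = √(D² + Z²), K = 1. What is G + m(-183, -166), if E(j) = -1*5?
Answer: 1218 + √61045 ≈ 1465.1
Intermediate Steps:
E(j) = -5
m(D, Z) = -2 + √(D² + Z²)
G = 1220 (G = -244*(-5) = 1220)
G + m(-183, -166) = 1220 + (-2 + √((-183)² + (-166)²)) = 1220 + (-2 + √(33489 + 27556)) = 1220 + (-2 + √61045) = 1218 + √61045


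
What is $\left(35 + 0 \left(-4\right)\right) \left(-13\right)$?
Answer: $-455$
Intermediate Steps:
$\left(35 + 0 \left(-4\right)\right) \left(-13\right) = \left(35 + 0\right) \left(-13\right) = 35 \left(-13\right) = -455$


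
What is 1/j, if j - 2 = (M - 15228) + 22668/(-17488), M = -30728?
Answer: -4372/200916555 ≈ -2.1760e-5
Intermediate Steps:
j = -200916555/4372 (j = 2 + ((-30728 - 15228) + 22668/(-17488)) = 2 + (-45956 + 22668*(-1/17488)) = 2 + (-45956 - 5667/4372) = 2 - 200925299/4372 = -200916555/4372 ≈ -45955.)
1/j = 1/(-200916555/4372) = -4372/200916555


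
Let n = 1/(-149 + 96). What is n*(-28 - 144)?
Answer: 172/53 ≈ 3.2453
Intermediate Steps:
n = -1/53 (n = 1/(-53) = -1/53 ≈ -0.018868)
n*(-28 - 144) = -(-28 - 144)/53 = -1/53*(-172) = 172/53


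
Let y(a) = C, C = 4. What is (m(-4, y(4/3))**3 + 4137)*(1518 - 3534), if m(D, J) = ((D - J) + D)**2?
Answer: -6028083936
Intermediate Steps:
y(a) = 4
m(D, J) = (-J + 2*D)**2
(m(-4, y(4/3))**3 + 4137)*(1518 - 3534) = (((-1*4 + 2*(-4))**2)**3 + 4137)*(1518 - 3534) = (((-4 - 8)**2)**3 + 4137)*(-2016) = (((-12)**2)**3 + 4137)*(-2016) = (144**3 + 4137)*(-2016) = (2985984 + 4137)*(-2016) = 2990121*(-2016) = -6028083936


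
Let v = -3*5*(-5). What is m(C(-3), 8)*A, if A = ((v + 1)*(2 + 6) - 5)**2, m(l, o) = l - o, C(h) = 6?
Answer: -727218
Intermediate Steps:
v = 75 (v = -15*(-5) = 75)
A = 363609 (A = ((75 + 1)*(2 + 6) - 5)**2 = (76*8 - 5)**2 = (608 - 5)**2 = 603**2 = 363609)
m(C(-3), 8)*A = (6 - 1*8)*363609 = (6 - 8)*363609 = -2*363609 = -727218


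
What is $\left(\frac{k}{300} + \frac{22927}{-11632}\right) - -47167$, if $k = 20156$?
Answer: $\frac{41205384923}{872400} \approx 47232.0$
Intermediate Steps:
$\left(\frac{k}{300} + \frac{22927}{-11632}\right) - -47167 = \left(\frac{20156}{300} + \frac{22927}{-11632}\right) - -47167 = \left(20156 \cdot \frac{1}{300} + 22927 \left(- \frac{1}{11632}\right)\right) + 47167 = \left(\frac{5039}{75} - \frac{22927}{11632}\right) + 47167 = \frac{56894123}{872400} + 47167 = \frac{41205384923}{872400}$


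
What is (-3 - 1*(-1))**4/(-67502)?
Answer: -8/33751 ≈ -0.00023703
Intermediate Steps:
(-3 - 1*(-1))**4/(-67502) = (-3 + 1)**4*(-1/67502) = (-2)**4*(-1/67502) = 16*(-1/67502) = -8/33751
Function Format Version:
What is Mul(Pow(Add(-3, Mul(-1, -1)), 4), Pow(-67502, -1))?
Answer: Rational(-8, 33751) ≈ -0.00023703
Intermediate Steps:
Mul(Pow(Add(-3, Mul(-1, -1)), 4), Pow(-67502, -1)) = Mul(Pow(Add(-3, 1), 4), Rational(-1, 67502)) = Mul(Pow(-2, 4), Rational(-1, 67502)) = Mul(16, Rational(-1, 67502)) = Rational(-8, 33751)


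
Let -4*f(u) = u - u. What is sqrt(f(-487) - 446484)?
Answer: 2*I*sqrt(111621) ≈ 668.19*I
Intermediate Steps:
f(u) = 0 (f(u) = -(u - u)/4 = -1/4*0 = 0)
sqrt(f(-487) - 446484) = sqrt(0 - 446484) = sqrt(-446484) = 2*I*sqrt(111621)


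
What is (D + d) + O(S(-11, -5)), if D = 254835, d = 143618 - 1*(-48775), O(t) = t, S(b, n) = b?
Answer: 447217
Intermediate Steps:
d = 192393 (d = 143618 + 48775 = 192393)
(D + d) + O(S(-11, -5)) = (254835 + 192393) - 11 = 447228 - 11 = 447217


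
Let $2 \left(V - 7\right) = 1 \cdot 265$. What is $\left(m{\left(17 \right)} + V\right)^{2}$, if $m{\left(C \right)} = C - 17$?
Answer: $\frac{77841}{4} \approx 19460.0$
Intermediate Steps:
$V = \frac{279}{2}$ ($V = 7 + \frac{1 \cdot 265}{2} = 7 + \frac{1}{2} \cdot 265 = 7 + \frac{265}{2} = \frac{279}{2} \approx 139.5$)
$m{\left(C \right)} = -17 + C$
$\left(m{\left(17 \right)} + V\right)^{2} = \left(\left(-17 + 17\right) + \frac{279}{2}\right)^{2} = \left(0 + \frac{279}{2}\right)^{2} = \left(\frac{279}{2}\right)^{2} = \frac{77841}{4}$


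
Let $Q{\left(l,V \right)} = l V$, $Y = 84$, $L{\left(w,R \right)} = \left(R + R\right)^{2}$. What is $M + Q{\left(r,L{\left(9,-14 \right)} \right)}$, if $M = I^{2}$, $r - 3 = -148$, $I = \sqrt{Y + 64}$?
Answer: $-113532$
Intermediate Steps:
$L{\left(w,R \right)} = 4 R^{2}$ ($L{\left(w,R \right)} = \left(2 R\right)^{2} = 4 R^{2}$)
$I = 2 \sqrt{37}$ ($I = \sqrt{84 + 64} = \sqrt{148} = 2 \sqrt{37} \approx 12.166$)
$r = -145$ ($r = 3 - 148 = -145$)
$Q{\left(l,V \right)} = V l$
$M = 148$ ($M = \left(2 \sqrt{37}\right)^{2} = 148$)
$M + Q{\left(r,L{\left(9,-14 \right)} \right)} = 148 + 4 \left(-14\right)^{2} \left(-145\right) = 148 + 4 \cdot 196 \left(-145\right) = 148 + 784 \left(-145\right) = 148 - 113680 = -113532$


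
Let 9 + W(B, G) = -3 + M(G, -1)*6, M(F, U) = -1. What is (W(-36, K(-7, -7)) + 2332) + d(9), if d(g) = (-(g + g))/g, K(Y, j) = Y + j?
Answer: 2312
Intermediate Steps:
W(B, G) = -18 (W(B, G) = -9 + (-3 - 1*6) = -9 + (-3 - 6) = -9 - 9 = -18)
d(g) = -2 (d(g) = (-2*g)/g = -2)
(W(-36, K(-7, -7)) + 2332) + d(9) = (-18 + 2332) - 2 = 2314 - 2 = 2312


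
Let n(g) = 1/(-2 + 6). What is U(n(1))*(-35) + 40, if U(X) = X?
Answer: 125/4 ≈ 31.250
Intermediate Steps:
n(g) = ¼ (n(g) = 1/4 = ¼)
U(n(1))*(-35) + 40 = (¼)*(-35) + 40 = -35/4 + 40 = 125/4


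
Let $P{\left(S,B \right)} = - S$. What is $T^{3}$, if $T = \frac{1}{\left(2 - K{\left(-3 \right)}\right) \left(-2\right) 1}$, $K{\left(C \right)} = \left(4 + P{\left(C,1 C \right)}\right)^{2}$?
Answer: $\frac{1}{830584} \approx 1.204 \cdot 10^{-6}$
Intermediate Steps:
$K{\left(C \right)} = \left(4 - C\right)^{2}$
$T = \frac{1}{94}$ ($T = \frac{1}{\left(2 - \left(-4 - 3\right)^{2}\right) \left(-2\right) 1} = \frac{1}{\left(2 - \left(-7\right)^{2}\right) \left(-2\right) 1} = \frac{1}{\left(2 - 49\right) \left(-2\right) 1} = \frac{1}{\left(-47\right) \left(-2\right) 1} = \frac{1}{94 \cdot 1} = \frac{1}{94} \approx 0.010638$)
$T^{3} = \left(\frac{1}{94}\right)^{3} = \frac{1}{830584}$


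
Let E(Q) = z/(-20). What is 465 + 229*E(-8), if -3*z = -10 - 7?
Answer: 24007/60 ≈ 400.12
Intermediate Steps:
z = 17/3 (z = -(-10 - 7)/3 = -1/3*(-17) = 17/3 ≈ 5.6667)
E(Q) = -17/60 (E(Q) = (17/3)/(-20) = (17/3)*(-1/20) = -17/60)
465 + 229*E(-8) = 465 + 229*(-17/60) = 465 - 3893/60 = 24007/60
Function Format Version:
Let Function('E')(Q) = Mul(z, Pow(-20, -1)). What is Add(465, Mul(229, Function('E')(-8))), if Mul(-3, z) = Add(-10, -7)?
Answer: Rational(24007, 60) ≈ 400.12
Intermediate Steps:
z = Rational(17, 3) (z = Mul(Rational(-1, 3), Add(-10, -7)) = Mul(Rational(-1, 3), -17) = Rational(17, 3) ≈ 5.6667)
Function('E')(Q) = Rational(-17, 60) (Function('E')(Q) = Mul(Rational(17, 3), Pow(-20, -1)) = Mul(Rational(17, 3), Rational(-1, 20)) = Rational(-17, 60))
Add(465, Mul(229, Function('E')(-8))) = Add(465, Mul(229, Rational(-17, 60))) = Add(465, Rational(-3893, 60)) = Rational(24007, 60)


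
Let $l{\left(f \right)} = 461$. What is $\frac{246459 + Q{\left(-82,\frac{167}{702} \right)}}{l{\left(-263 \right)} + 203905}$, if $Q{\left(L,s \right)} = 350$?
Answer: $\frac{246809}{204366} \approx 1.2077$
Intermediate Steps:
$\frac{246459 + Q{\left(-82,\frac{167}{702} \right)}}{l{\left(-263 \right)} + 203905} = \frac{246459 + 350}{461 + 203905} = \frac{246809}{204366}$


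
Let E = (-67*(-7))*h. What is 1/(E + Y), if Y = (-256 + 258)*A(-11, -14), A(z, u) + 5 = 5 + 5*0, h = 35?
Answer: 1/16415 ≈ 6.0920e-5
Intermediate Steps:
A(z, u) = 0 (A(z, u) = -5 + (5 + 5*0) = -5 + (5 + 0) = -5 + 5 = 0)
E = 16415 (E = -67*(-7)*35 = 469*35 = 16415)
Y = 0 (Y = (-256 + 258)*0 = 2*0 = 0)
1/(E + Y) = 1/(16415 + 0) = 1/16415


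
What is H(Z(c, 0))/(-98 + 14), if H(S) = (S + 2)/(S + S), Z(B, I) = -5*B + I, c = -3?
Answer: -17/2520 ≈ -0.0067460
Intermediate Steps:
Z(B, I) = I - 5*B
H(S) = (2 + S)/(2*S) (H(S) = (2 + S)/((2*S)) = (2 + S)*(1/(2*S)) = (2 + S)/(2*S))
H(Z(c, 0))/(-98 + 14) = ((2 + (0 - 5*(-3)))/(2*(0 - 5*(-3))))/(-98 + 14) = ((2 + (0 + 15))/(2*(0 + 15)))/(-84) = -(2 + 15)/(168*15) = -17/(168*15) = -1/84*17/30 = -17/2520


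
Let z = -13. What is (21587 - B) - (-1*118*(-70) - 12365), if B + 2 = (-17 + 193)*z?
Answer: 27982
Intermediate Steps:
B = -2290 (B = -2 + (-17 + 193)*(-13) = -2 + 176*(-13) = -2 - 2288 = -2290)
(21587 - B) - (-1*118*(-70) - 12365) = (21587 - 1*(-2290)) - (-1*118*(-70) - 12365) = (21587 + 2290) - (-118*(-70) - 12365) = 23877 - (8260 - 12365) = 23877 - 1*(-4105) = 23877 + 4105 = 27982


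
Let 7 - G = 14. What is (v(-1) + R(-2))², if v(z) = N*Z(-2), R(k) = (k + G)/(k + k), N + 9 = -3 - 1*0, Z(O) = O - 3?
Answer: 62001/16 ≈ 3875.1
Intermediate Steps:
G = -7 (G = 7 - 1*14 = 7 - 14 = -7)
Z(O) = -3 + O
N = -12 (N = -9 + (-3 - 1*0) = -9 + (-3 + 0) = -9 - 3 = -12)
R(k) = (-7 + k)/(2*k) (R(k) = (k - 7)/(k + k) = (-7 + k)/((2*k)) = (-7 + k)*(1/(2*k)) = (-7 + k)/(2*k))
v(z) = 60 (v(z) = -12*(-3 - 2) = -12*(-5) = 60)
(v(-1) + R(-2))² = (60 + (½)*(-7 - 2)/(-2))² = (60 + (½)*(-½)*(-9))² = (60 + 9/4)² = (249/4)² = 62001/16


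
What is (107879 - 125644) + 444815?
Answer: 427050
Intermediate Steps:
(107879 - 125644) + 444815 = -17765 + 444815 = 427050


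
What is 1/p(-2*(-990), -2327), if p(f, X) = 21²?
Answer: 1/441 ≈ 0.0022676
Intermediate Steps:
p(f, X) = 441
1/p(-2*(-990), -2327) = 1/441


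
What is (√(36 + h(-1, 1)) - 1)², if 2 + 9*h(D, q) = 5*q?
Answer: (3 - √327)²/9 ≈ 25.278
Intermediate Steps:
h(D, q) = -2/9 + 5*q/9 (h(D, q) = -2/9 + (5*q)/9 = -2/9 + 5*q/9)
(√(36 + h(-1, 1)) - 1)² = (√(36 + (-2/9 + (5/9)*1)) - 1)² = (√(36 + (-2/9 + 5/9)) - 1)² = (√(36 + ⅓) - 1)² = (√(109/3) - 1)² = (√327/3 - 1)² = (-1 + √327/3)²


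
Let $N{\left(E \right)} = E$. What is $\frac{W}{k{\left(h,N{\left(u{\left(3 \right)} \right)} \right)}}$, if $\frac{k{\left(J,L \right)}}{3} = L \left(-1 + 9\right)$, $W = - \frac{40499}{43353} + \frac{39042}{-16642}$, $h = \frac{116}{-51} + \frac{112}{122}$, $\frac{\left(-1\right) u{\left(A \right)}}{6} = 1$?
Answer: $\frac{295821523}{12986651268} \approx 0.022779$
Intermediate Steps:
$u{\left(A \right)} = -6$ ($u{\left(A \right)} = \left(-6\right) 1 = -6$)
$h = - \frac{4220}{3111}$ ($h = 116 \left(- \frac{1}{51}\right) + 112 \cdot \frac{1}{122} = - \frac{116}{51} + \frac{56}{61} = - \frac{4220}{3111} \approx -1.3565$)
$W = - \frac{1183286092}{360740313}$ ($W = \left(-40499\right) \frac{1}{43353} + 39042 \left(- \frac{1}{16642}\right) = - \frac{40499}{43353} - \frac{19521}{8321} = - \frac{1183286092}{360740313} \approx -3.2802$)
$k{\left(J,L \right)} = 24 L$ ($k{\left(J,L \right)} = 3 L \left(-1 + 9\right) = 3 L 8 = 3 \cdot 8 L = 24 L$)
$\frac{W}{k{\left(h,N{\left(u{\left(3 \right)} \right)} \right)}} = - \frac{1183286092}{360740313 \cdot 24 \left(-6\right)} = - \frac{1183286092}{360740313 \left(-144\right)} = \left(- \frac{1183286092}{360740313}\right) \left(- \frac{1}{144}\right) = \frac{295821523}{12986651268}$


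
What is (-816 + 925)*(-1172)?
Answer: -127748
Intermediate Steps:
(-816 + 925)*(-1172) = 109*(-1172) = -127748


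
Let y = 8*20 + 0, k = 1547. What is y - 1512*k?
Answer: -2338904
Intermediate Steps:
y = 160 (y = 160 + 0 = 160)
y - 1512*k = 160 - 1512*1547 = 160 - 2339064 = -2338904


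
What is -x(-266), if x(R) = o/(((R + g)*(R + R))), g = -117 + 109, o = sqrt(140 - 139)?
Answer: -1/145768 ≈ -6.8602e-6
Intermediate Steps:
o = 1 (o = sqrt(1) = 1)
g = -8
x(R) = 1/(2*R*(-8 + R)) (x(R) = 1/((R - 8)*(R + R)) = 1/((-8 + R)*(2*R)) = 1/(2*R*(-8 + R)))
-x(-266) = -1/(2*(-266)*(-8 - 266)) = -(-1)/(2*266*(-274)) = -(-1)*(-1)/(2*266*274) = -1*1/145768 = -1/145768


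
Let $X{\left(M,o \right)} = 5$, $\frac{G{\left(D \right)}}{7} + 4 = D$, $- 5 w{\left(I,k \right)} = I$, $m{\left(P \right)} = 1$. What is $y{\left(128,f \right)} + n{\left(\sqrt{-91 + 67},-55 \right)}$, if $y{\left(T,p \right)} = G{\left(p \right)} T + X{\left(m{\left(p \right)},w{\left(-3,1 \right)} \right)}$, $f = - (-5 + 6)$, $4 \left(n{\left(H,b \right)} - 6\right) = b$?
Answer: $- \frac{17931}{4} \approx -4482.8$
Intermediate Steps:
$w{\left(I,k \right)} = - \frac{I}{5}$
$G{\left(D \right)} = -28 + 7 D$
$n{\left(H,b \right)} = 6 + \frac{b}{4}$
$f = -1$ ($f = \left(-1\right) 1 = -1$)
$y{\left(T,p \right)} = 5 + T \left(-28 + 7 p\right)$ ($y{\left(T,p \right)} = \left(-28 + 7 p\right) T + 5 = T \left(-28 + 7 p\right) + 5 = 5 + T \left(-28 + 7 p\right)$)
$y{\left(128,f \right)} + n{\left(\sqrt{-91 + 67},-55 \right)} = \left(5 + 7 \cdot 128 \left(-4 - 1\right)\right) + \left(6 + \frac{1}{4} \left(-55\right)\right) = \left(5 + 7 \cdot 128 \left(-5\right)\right) + \left(6 - \frac{55}{4}\right) = \left(5 - 4480\right) - \frac{31}{4} = -4475 - \frac{31}{4} = - \frac{17931}{4}$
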